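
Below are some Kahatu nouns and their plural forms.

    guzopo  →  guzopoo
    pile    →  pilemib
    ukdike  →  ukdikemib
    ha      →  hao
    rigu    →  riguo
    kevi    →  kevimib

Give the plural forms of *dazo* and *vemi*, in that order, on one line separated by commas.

The suffix is conditioned by the last vowel: -mib when the last vowel of the stem is a front vowel (*pile*, *ukdike*, *kevi*); -o when the last vowel of the stem is a back vowel (*guzopo*, *ha*, *rigu*).
The last vowel of *dazo* is /o/, which is a back vowel, so the suffix is -o, giving *dazoo*.
*vemi*: last vowel = /i/, a front vowel → -mib → *vemimib*.

dazoo, vemimib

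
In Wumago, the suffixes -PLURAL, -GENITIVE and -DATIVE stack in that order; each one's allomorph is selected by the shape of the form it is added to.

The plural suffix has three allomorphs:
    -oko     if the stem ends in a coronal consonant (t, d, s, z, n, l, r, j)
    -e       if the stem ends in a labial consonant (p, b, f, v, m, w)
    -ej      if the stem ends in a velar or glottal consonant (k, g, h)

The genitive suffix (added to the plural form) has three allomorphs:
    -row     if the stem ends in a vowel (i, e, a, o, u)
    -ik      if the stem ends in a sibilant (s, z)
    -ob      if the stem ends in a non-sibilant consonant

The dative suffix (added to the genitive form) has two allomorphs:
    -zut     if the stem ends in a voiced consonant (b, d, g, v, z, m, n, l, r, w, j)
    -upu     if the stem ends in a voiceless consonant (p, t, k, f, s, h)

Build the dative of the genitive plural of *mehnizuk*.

mehnizukejobzut

*mehnizuk* — final consonant /k/ (velar/glottal) → -ej → *mehnizukej*.
The plural form *mehnizukej*: final sound = /j/, a non-sibilant consonant → -ob → *mehnizukejob*.
The final consonant of the genitive form *mehnizukejob* is /b/, which is voiced, so the dative suffix is -zut, giving *mehnizukejobzut*.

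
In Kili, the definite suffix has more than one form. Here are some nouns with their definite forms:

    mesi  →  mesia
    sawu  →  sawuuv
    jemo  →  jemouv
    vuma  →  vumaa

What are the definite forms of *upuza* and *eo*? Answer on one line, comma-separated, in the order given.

upuzaa, eouv

Looking at the last vowel of each stem: -uv when the last vowel of the stem is a rounded vowel (*sawu*, *jemo*); -a when the last vowel of the stem is an unrounded vowel (*mesi*, *vuma*).
*upuza* — last vowel /a/ (an unrounded vowel) → -a → *upuzaa*.
Since the last vowel of *eo* is /o/ (a rounded vowel), it takes -uv, giving *eouv*.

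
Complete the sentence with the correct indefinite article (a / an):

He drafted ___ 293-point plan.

The indefinite article is chosen by the initial *sound* of the following word, not its spelling.
The number *293* is spoken "two hundred …", beginning with /tuː/ — a consonant sound.
So the article is *a*: He drafted a 293-point plan.

a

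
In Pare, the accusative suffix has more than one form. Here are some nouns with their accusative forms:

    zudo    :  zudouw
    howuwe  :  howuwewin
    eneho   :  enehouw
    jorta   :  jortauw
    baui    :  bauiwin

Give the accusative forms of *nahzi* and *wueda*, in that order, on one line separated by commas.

nahziwin, wuedauw

Looking at the last vowel of each stem: -win when the last vowel of the stem is a front vowel (*howuwe*, *baui*); -uw when the last vowel of the stem is a back vowel (*zudo*, *eneho*, *jorta*).
Since the last vowel of *nahzi* is /i/ (a front vowel), it takes -win, giving *nahziwin*.
*wueda*: last vowel = /a/, a back vowel → -uw → *wuedauw*.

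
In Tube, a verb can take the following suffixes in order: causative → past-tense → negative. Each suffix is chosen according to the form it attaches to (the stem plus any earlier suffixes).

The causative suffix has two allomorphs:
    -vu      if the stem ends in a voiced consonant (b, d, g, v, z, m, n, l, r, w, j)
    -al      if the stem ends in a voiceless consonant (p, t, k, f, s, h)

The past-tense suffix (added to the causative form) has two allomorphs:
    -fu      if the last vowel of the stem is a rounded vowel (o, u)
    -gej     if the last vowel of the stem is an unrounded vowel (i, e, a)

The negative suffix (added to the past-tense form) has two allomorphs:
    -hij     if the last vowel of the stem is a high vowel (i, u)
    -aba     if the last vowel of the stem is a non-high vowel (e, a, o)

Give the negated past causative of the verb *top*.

*top* — final consonant /p/ (voiceless) → -al → *topal*.
Since the last vowel of the causative form *topal* is /a/ (an unrounded vowel), it takes -gej, giving *topalgej*.
The last vowel of the past-tense form *topalgej* is /e/, which is a non-high vowel, so the negative suffix is -aba, giving *topalgejaba*.

topalgejaba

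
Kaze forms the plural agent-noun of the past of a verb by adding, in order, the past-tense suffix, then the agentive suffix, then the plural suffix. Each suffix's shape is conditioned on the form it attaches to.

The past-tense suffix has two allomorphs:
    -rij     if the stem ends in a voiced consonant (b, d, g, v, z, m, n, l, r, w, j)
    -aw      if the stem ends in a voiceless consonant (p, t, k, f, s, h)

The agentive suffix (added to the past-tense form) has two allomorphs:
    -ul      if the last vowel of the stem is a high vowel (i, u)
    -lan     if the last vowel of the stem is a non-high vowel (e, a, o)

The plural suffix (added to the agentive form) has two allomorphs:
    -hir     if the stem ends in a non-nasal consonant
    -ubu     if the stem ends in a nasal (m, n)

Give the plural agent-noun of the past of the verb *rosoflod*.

rosoflodrijulhir

*rosoflod*: final consonant = /d/, voiced → -rij → *rosoflodrij*.
Since the last vowel of the past-tense form *rosoflodrij* is /i/ (a high vowel), it takes -ul, giving *rosoflodrijul*.
The agentive form *rosoflodrijul*: final consonant = /l/, non-nasal → -hir → *rosoflodrijulhir*.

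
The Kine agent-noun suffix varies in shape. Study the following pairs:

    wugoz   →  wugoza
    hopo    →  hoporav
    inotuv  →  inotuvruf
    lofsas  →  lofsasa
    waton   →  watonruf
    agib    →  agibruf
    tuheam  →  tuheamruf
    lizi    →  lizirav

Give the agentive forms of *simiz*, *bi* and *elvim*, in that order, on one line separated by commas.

Looking at the final sound of each stem: -a when the stem ends in a sibilant (*wugoz*, *lofsas*); -ruf when the stem ends in a non-sibilant consonant (*inotuv*, *waton*, *agib*, *tuheam*); -rav when the stem ends in a vowel (*hopo*, *lizi*).
*simiz* — final sound /z/ (a sibilant) → -a → *simiza*.
Since the final sound of *bi* is /i/ (a vowel), it takes -rav, giving *birav*.
The final sound of *elvim* is /m/, which is a non-sibilant consonant, so the suffix is -ruf, giving *elvimruf*.

simiza, birav, elvimruf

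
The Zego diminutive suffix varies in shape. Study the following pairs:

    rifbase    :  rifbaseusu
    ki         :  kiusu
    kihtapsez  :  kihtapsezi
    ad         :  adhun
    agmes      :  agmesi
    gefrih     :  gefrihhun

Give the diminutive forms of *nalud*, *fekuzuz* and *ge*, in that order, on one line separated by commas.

naludhun, fekuzuzi, geusu

Looking at the final sound of each stem: -i when the stem ends in a sibilant (*kihtapsez*, *agmes*); -hun when the stem ends in a non-sibilant consonant (*ad*, *gefrih*); -usu when the stem ends in a vowel (*rifbase*, *ki*).
Since the final sound of *nalud* is /d/ (a non-sibilant consonant), it takes -hun, giving *naludhun*.
The final sound of *fekuzuz* is /z/, which is a sibilant, so the suffix is -i, giving *fekuzuzi*.
*ge* — final sound /e/ (a vowel) → -usu → *geusu*.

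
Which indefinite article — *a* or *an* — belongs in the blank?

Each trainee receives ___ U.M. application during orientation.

a

The indefinite article is chosen by the initial *sound* of the following word, not its spelling.
The initialism *U.M.* is read letter by letter; the first letter, U, is pronounced /juː/, which begins with a consonant sound.
So the article is *a*: Each trainee receives a U.M. application during orientation.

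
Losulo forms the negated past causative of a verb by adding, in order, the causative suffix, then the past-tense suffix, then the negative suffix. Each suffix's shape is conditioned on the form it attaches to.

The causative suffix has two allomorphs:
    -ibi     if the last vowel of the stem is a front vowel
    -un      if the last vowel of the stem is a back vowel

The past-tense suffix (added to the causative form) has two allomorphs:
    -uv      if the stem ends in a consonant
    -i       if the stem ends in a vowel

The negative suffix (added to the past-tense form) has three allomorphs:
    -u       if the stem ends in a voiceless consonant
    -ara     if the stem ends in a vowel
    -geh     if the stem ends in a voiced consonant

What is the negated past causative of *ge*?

*ge* — last vowel /e/ (a front vowel) → -ibi → *geibi*.
The causative form *geibi* — final sound /i/ (a vowel) → -i → *geibii*.
The past-tense form *geibii* — final sound /i/ (a vowel) → -ara → *geibiiara*.

geibiiara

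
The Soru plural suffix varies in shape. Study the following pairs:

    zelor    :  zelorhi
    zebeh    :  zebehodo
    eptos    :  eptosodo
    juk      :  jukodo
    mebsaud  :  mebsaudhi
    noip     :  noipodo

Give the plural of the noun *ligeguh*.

The pattern is voicing of the final consonant: -odo when the stem ends in a voiceless consonant (*zebeh*, *eptos*, *juk*, *noip*); -hi when the stem ends in a voiced consonant (*zelor*, *mebsaud*).
The final consonant of *ligeguh* is /h/, which is voiceless, so the suffix is -odo, giving *ligeguhodo*.

ligeguhodo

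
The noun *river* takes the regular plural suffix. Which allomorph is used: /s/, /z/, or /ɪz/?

The stem *river* ends in a voiced non-sibilant sound.
The plural suffix surfaces as /ɪz/ after sibilants, /s/ after other voiceless consonants, and /z/ after other voiced sounds.
So the plural -s on *river* is pronounced /z/.

/z/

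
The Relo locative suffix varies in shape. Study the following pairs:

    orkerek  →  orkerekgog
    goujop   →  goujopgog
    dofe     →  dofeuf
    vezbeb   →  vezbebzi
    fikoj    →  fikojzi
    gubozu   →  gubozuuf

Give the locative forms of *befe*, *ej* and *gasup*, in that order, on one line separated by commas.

Looking at the final sound of each stem: -gog when the stem ends in a voiceless consonant (*orkerek*, *goujop*); -zi when the stem ends in a voiced consonant (*vezbeb*, *fikoj*); -uf when the stem ends in a vowel (*dofe*, *gubozu*).
The final sound of *befe* is /e/, which is a vowel, so the suffix is -uf, giving *befeuf*.
*ej*: final sound = /j/, a voiced consonant → -zi → *ejzi*.
Since the final sound of *gasup* is /p/ (a voiceless consonant), it takes -gog, giving *gasupgog*.

befeuf, ejzi, gasupgog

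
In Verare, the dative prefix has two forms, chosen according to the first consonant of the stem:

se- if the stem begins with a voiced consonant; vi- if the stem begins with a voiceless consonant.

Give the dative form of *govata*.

segovata

*govata*: first consonant = /g/, voiced → se- → *segovata*.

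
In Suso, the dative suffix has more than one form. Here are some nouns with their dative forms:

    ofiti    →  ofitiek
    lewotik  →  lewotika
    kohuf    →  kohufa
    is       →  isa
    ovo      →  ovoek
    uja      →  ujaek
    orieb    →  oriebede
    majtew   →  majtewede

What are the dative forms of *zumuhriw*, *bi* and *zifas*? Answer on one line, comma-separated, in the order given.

zumuhriwede, biek, zifasa

The alternation tracks the final sound of the stem — -a when the stem ends in a voiceless consonant (*lewotik*, *kohuf*, *is*); -ede when the stem ends in a voiced consonant (*orieb*, *majtew*); -ek when the stem ends in a vowel (*ofiti*, *ovo*, *uja*).
Since the final sound of *zumuhriw* is /w/ (a voiced consonant), it takes -ede, giving *zumuhriwede*.
The final sound of *bi* is /i/, which is a vowel, so the suffix is -ek, giving *biek*.
*zifas*: final sound = /s/, a voiceless consonant → -a → *zifasa*.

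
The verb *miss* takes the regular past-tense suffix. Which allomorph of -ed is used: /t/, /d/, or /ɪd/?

/t/

The stem *miss* ends in a voiceless consonant other than /t/.
The -ed suffix is realized as /ɪd/ after /t, d/; as /t/ after other voiceless consonants; and as /d/ after other voiced sounds.
So -ed on *miss* is pronounced /t/.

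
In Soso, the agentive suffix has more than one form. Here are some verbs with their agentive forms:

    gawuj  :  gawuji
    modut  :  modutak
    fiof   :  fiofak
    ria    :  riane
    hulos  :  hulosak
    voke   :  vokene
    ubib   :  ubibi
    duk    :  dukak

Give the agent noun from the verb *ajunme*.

The alternation tracks the final sound of the stem — -ak when the stem ends in a voiceless consonant (*modut*, *fiof*, *hulos*, *duk*); -i when the stem ends in a voiced consonant (*gawuj*, *ubib*); -ne when the stem ends in a vowel (*ria*, *voke*).
*ajunme*: final sound = /e/, a vowel → -ne → *ajunmene*.

ajunmene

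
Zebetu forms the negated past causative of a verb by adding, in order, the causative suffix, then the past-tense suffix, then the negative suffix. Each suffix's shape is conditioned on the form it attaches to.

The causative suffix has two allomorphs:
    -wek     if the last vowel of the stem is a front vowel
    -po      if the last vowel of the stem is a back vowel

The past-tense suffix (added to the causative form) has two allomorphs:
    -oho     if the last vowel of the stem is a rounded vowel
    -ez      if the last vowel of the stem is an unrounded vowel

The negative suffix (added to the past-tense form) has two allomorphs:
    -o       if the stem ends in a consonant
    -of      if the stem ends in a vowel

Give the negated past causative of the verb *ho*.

hopoohoof

*ho*: last vowel = /o/, a back vowel → -po → *hopo*.
Since the last vowel of the causative form *hopo* is /o/ (a rounded vowel), it takes -oho, giving *hopooho*.
The past-tense form *hopooho* — final sound /o/ (a vowel) → -of → *hopoohoof*.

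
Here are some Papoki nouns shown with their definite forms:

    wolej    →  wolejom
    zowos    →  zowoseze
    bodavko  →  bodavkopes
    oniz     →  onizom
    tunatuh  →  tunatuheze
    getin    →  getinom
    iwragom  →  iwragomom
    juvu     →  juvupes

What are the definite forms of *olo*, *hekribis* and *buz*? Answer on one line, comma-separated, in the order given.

olopes, hekribiseze, buzom

The pattern is voicing of the final sound: -eze when the stem ends in a voiceless consonant (*zowos*, *tunatuh*); -om when the stem ends in a voiced consonant (*wolej*, *oniz*, *getin*, *iwragom*); -pes when the stem ends in a vowel (*bodavko*, *juvu*).
*olo*: final sound = /o/, a vowel → -pes → *olopes*.
*hekribis*: final sound = /s/, a voiceless consonant → -eze → *hekribiseze*.
*buz* — final sound /z/ (a voiced consonant) → -om → *buzom*.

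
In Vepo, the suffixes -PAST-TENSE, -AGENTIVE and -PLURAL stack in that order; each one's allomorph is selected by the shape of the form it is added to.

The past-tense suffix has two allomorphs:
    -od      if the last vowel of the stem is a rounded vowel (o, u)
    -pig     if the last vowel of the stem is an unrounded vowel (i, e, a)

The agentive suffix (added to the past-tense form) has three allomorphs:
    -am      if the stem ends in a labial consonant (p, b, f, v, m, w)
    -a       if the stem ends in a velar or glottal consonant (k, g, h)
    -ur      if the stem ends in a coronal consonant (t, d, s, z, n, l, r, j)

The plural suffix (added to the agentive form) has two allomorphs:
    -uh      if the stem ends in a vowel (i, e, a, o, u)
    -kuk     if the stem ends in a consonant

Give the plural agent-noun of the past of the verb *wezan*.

The last vowel of *wezan* is /a/, which is an unrounded vowel, so the past-tense suffix is -pig, giving *wezanpig*.
The final consonant of the past-tense form *wezanpig* is /g/, which is velar/glottal, so the agentive suffix is -a, giving *wezanpiga*.
The final sound of the agentive form *wezanpiga* is /a/, which is a vowel, so the plural suffix is -uh, giving *wezanpigauh*.

wezanpigauh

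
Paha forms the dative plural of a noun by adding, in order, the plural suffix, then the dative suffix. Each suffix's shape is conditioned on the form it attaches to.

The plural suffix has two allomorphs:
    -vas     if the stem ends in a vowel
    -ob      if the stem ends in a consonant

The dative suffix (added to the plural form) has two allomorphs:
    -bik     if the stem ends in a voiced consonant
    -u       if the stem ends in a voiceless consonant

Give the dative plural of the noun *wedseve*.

wedsevevasu

*wedseve*: final sound = /e/, a vowel → -vas → *wedsevevas*.
The plural form *wedsevevas*: final consonant = /s/, voiceless → -u → *wedsevevasu*.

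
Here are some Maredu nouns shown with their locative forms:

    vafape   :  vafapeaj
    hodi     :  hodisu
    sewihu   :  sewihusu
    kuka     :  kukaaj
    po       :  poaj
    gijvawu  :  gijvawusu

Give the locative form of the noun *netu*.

netusu

The suffix is conditioned by the last vowel: -su when the last vowel of the stem is a high vowel (*hodi*, *sewihu*, *gijvawu*); -aj when the last vowel of the stem is a non-high vowel (*vafape*, *kuka*, *po*).
*netu*: last vowel = /u/, a high vowel → -su → *netusu*.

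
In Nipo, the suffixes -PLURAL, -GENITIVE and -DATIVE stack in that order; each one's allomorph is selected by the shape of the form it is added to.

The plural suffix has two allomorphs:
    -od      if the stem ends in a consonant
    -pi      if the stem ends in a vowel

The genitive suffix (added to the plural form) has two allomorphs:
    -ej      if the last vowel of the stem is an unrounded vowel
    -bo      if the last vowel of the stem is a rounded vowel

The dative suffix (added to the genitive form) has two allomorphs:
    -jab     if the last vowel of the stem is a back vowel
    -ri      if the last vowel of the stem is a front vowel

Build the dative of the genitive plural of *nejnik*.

nejnikodbojab

Since the final sound of *nejnik* is /k/ (a consonant), it takes -od, giving *nejnikod*.
The last vowel of the plural form *nejnikod* is /o/, which is a rounded vowel, so the genitive suffix is -bo, giving *nejnikodbo*.
Since the last vowel of the genitive form *nejnikodbo* is /o/ (a back vowel), it takes -jab, giving *nejnikodbojab*.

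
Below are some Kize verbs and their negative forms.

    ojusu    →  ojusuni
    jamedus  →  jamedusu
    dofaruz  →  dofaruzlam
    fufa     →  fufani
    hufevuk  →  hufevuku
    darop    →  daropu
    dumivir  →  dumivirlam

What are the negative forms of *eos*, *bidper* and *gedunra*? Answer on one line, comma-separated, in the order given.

eosu, bidperlam, gedunrani

The pattern is voicing of the final sound: -u when the stem ends in a voiceless consonant (*jamedus*, *hufevuk*, *darop*); -lam when the stem ends in a voiced consonant (*dofaruz*, *dumivir*); -ni when the stem ends in a vowel (*ojusu*, *fufa*).
*eos*: final sound = /s/, a voiceless consonant → -u → *eosu*.
Since the final sound of *bidper* is /r/ (a voiced consonant), it takes -lam, giving *bidperlam*.
The final sound of *gedunra* is /a/, which is a vowel, so the suffix is -ni, giving *gedunrani*.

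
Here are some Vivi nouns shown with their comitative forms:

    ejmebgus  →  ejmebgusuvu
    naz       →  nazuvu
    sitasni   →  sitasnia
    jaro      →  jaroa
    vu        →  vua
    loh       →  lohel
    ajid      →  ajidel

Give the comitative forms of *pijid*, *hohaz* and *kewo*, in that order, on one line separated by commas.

Looking at the final sound of each stem: -uvu when the stem ends in a sibilant (*ejmebgus*, *naz*); -el when the stem ends in a non-sibilant consonant (*loh*, *ajid*); -a when the stem ends in a vowel (*sitasni*, *jaro*, *vu*).
The final sound of *pijid* is /d/, which is a non-sibilant consonant, so the suffix is -el, giving *pijidel*.
The final sound of *hohaz* is /z/, which is a sibilant, so the suffix is -uvu, giving *hohazuvu*.
Since the final sound of *kewo* is /o/ (a vowel), it takes -a, giving *kewoa*.

pijidel, hohazuvu, kewoa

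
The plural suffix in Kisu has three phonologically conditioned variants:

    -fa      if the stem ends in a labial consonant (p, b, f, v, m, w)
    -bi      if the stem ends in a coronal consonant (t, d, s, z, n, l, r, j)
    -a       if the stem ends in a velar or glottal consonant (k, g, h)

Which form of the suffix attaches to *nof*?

Since the final consonant of *nof* is /f/ (labial), it takes -fa.

-fa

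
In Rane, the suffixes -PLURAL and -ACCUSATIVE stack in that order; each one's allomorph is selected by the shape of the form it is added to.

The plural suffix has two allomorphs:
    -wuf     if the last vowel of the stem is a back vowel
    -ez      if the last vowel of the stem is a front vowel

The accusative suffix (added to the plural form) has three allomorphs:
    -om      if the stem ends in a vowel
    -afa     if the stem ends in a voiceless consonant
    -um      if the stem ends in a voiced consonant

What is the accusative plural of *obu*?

obuwufafa

*obu*: last vowel = /u/, a back vowel → -wuf → *obuwuf*.
Since the final sound of the plural form *obuwuf* is /f/ (a voiceless consonant), it takes -afa, giving *obuwufafa*.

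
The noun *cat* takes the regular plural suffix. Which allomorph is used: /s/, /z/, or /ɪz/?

/s/

The stem *cat* ends in a voiceless non-sibilant consonant.
The plural suffix surfaces as /ɪz/ after sibilants, /s/ after other voiceless consonants, and /z/ after other voiced sounds.
So the plural -s on *cat* is pronounced /s/.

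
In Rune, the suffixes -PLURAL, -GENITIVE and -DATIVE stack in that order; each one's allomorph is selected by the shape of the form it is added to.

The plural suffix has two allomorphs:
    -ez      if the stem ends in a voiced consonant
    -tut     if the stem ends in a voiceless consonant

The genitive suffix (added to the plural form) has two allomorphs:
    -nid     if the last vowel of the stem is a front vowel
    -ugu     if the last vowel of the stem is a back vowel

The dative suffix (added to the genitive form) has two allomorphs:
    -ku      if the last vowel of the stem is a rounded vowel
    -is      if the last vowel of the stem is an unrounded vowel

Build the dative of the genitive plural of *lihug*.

*lihug*: final consonant = /g/, voiced → -ez → *lihugez*.
The plural form *lihugez*: last vowel = /e/, a front vowel → -nid → *lihugeznid*.
The genitive form *lihugeznid* — last vowel /i/ (an unrounded vowel) → -is → *lihugeznidis*.

lihugeznidis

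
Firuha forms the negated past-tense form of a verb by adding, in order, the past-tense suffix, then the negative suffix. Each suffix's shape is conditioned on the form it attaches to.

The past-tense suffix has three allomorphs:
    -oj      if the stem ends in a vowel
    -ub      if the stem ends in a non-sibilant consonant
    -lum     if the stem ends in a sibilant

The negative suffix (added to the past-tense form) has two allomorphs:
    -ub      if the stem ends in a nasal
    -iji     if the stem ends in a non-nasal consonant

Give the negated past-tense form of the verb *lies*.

*lies* — final sound /s/ (a sibilant) → -lum → *lieslum*.
The final consonant of the past-tense form *lieslum* is /m/, which is a nasal, so the negative suffix is -ub, giving *lieslumub*.

lieslumub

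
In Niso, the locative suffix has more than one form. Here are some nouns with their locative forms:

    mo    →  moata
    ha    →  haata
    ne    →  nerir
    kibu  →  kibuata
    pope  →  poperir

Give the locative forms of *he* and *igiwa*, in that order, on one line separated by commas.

herir, igiwaata

The suffix is conditioned by the last vowel: -rir when the last vowel of the stem is a front vowel (*ne*, *pope*); -ata when the last vowel of the stem is a back vowel (*mo*, *ha*, *kibu*).
The last vowel of *he* is /e/, which is a front vowel, so the suffix is -rir, giving *herir*.
Since the last vowel of *igiwa* is /a/ (a back vowel), it takes -ata, giving *igiwaata*.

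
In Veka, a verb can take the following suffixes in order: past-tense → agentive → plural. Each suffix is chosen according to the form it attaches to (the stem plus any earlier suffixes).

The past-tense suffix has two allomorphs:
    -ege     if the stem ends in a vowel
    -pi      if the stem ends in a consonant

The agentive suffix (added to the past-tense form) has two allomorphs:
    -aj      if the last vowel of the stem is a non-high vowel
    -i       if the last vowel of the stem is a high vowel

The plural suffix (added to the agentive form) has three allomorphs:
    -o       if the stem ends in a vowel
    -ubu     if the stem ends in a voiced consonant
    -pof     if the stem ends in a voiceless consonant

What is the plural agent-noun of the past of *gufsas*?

gufsaspiio

The final sound of *gufsas* is /s/, which is a consonant, so the past-tense suffix is -pi, giving *gufsaspi*.
The past-tense form *gufsaspi*: last vowel = /i/, a high vowel → -i → *gufsaspii*.
The agentive form *gufsaspii*: final sound = /i/, a vowel → -o → *gufsaspiio*.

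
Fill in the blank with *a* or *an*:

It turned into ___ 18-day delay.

an

The indefinite article is chosen by the initial *sound* of the following word, not its spelling.
The number *18* is spoken "eighteen", beginning with /ˌeɪˈtiːn/ — a vowel sound.
So the article is *an*: It turned into an 18-day delay.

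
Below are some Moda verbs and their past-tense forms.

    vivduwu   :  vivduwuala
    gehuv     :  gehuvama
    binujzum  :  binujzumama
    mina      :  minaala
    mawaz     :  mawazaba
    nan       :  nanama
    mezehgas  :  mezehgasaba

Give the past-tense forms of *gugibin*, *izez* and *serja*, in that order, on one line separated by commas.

The pattern is sibilance of the final sound: -aba when the stem ends in a sibilant (*mawaz*, *mezehgas*); -ama when the stem ends in a non-sibilant consonant (*gehuv*, *binujzum*, *nan*); -ala when the stem ends in a vowel (*vivduwu*, *mina*).
The final sound of *gugibin* is /n/, which is a non-sibilant consonant, so the suffix is -ama, giving *gugibinama*.
Since the final sound of *izez* is /z/ (a sibilant), it takes -aba, giving *izezaba*.
*serja*: final sound = /a/, a vowel → -ala → *serjaala*.

gugibinama, izezaba, serjaala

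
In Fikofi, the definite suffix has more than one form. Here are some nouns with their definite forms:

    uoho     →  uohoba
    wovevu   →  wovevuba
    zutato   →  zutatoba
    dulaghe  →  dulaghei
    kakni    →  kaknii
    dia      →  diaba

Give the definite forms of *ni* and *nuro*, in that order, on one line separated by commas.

nii, nuroba

The suffix is conditioned by the last vowel: -i when the last vowel of the stem is a front vowel (*dulaghe*, *kakni*); -ba when the last vowel of the stem is a back vowel (*uoho*, *wovevu*, *zutato*, *dia*).
*ni* — last vowel /i/ (a front vowel) → -i → *nii*.
Since the last vowel of *nuro* is /o/ (a back vowel), it takes -ba, giving *nuroba*.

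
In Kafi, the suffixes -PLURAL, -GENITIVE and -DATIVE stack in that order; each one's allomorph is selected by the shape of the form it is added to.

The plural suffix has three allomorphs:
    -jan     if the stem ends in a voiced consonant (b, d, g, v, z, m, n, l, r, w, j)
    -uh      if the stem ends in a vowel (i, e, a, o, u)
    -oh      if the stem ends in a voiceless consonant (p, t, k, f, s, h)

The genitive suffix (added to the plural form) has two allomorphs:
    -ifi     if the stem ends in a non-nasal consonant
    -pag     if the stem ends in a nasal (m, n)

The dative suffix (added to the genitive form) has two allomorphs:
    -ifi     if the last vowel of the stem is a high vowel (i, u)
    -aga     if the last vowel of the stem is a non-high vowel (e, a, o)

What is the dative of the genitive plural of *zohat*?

zohatohifiifi

Since the final sound of *zohat* is /t/ (a voiceless consonant), it takes -oh, giving *zohatoh*.
Since the final consonant of the plural form *zohatoh* is /h/ (non-nasal), it takes -ifi, giving *zohatohifi*.
The genitive form *zohatohifi*: last vowel = /i/, a high vowel → -ifi → *zohatohifiifi*.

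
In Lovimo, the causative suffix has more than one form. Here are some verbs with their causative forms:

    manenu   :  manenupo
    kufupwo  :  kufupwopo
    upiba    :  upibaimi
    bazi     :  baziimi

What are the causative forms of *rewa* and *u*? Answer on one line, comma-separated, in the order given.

The alternation tracks the last vowel of the stem — -po when the last vowel of the stem is a rounded vowel (*manenu*, *kufupwo*); -imi when the last vowel of the stem is an unrounded vowel (*upiba*, *bazi*).
Since the last vowel of *rewa* is /a/ (an unrounded vowel), it takes -imi, giving *rewaimi*.
The last vowel of *u* is /u/, which is a rounded vowel, so the suffix is -po, giving *upo*.

rewaimi, upo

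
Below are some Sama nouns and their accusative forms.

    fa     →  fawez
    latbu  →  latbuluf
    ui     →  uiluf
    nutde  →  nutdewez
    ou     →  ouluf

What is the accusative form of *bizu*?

bizuluf

The alternation tracks the last vowel of the stem — -luf when the last vowel of the stem is a high vowel (*latbu*, *ui*, *ou*); -wez when the last vowel of the stem is a non-high vowel (*fa*, *nutde*).
Since the last vowel of *bizu* is /u/ (a high vowel), it takes -luf, giving *bizuluf*.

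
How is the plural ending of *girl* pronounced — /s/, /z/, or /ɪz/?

/z/

The stem *girl* ends in a voiced non-sibilant sound.
The plural suffix surfaces as /ɪz/ after sibilants, /s/ after other voiceless consonants, and /z/ after other voiced sounds.
So the plural -s on *girl* is pronounced /z/.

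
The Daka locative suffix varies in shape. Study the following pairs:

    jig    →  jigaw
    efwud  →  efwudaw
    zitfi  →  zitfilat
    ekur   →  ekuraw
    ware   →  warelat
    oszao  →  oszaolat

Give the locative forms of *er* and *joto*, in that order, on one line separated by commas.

The pattern is consonant vs. vowel: -aw when the stem ends in a consonant (*jig*, *efwud*, *ekur*); -lat when the stem ends in a vowel (*zitfi*, *ware*, *oszao*).
Since the final sound of *er* is /r/ (a consonant), it takes -aw, giving *eraw*.
*joto*: final sound = /o/, a vowel → -lat → *jotolat*.

eraw, jotolat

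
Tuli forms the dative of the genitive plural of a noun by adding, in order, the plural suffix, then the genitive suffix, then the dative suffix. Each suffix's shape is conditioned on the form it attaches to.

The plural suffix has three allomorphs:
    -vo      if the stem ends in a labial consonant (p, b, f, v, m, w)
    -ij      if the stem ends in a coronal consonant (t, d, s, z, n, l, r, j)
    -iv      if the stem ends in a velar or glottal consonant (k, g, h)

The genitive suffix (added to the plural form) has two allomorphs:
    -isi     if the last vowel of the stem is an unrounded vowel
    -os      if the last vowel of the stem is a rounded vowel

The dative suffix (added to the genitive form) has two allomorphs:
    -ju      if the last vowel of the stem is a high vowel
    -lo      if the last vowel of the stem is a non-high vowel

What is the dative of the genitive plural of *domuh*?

*domuh*: final consonant = /h/, velar/glottal → -iv → *domuhiv*.
The plural form *domuhiv* — last vowel /i/ (an unrounded vowel) → -isi → *domuhivisi*.
The last vowel of the genitive form *domuhivisi* is /i/, which is a high vowel, so the dative suffix is -ju, giving *domuhivisiju*.

domuhivisiju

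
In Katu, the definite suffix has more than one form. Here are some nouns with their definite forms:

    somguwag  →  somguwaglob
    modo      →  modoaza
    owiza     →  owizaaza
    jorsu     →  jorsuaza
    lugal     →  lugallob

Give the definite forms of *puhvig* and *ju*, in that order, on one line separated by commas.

The alternation tracks the final sound of the stem — -lob when the stem ends in a consonant (*somguwag*, *lugal*); -aza when the stem ends in a vowel (*modo*, *owiza*, *jorsu*).
*puhvig*: final sound = /g/, a consonant → -lob → *puhviglob*.
Since the final sound of *ju* is /u/ (a vowel), it takes -aza, giving *juaza*.

puhviglob, juaza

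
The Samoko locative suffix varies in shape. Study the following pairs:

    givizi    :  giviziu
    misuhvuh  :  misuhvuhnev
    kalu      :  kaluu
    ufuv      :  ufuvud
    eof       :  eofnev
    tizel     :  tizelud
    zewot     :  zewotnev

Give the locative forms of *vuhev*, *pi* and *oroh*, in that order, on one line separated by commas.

vuhevud, piu, orohnev

The alternation tracks the final sound of the stem — -nev when the stem ends in a voiceless consonant (*misuhvuh*, *eof*, *zewot*); -ud when the stem ends in a voiced consonant (*ufuv*, *tizel*); -u when the stem ends in a vowel (*givizi*, *kalu*).
*vuhev* — final sound /v/ (a voiced consonant) → -ud → *vuhevud*.
*pi*: final sound = /i/, a vowel → -u → *piu*.
*oroh* — final sound /h/ (a voiceless consonant) → -nev → *orohnev*.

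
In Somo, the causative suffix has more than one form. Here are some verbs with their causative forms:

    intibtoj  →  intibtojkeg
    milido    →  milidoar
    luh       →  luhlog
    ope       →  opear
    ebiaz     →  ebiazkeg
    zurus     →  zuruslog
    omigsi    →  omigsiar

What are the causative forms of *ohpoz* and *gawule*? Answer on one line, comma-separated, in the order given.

ohpozkeg, gawulear

The pattern is voicing of the final sound: -log when the stem ends in a voiceless consonant (*luh*, *zurus*); -keg when the stem ends in a voiced consonant (*intibtoj*, *ebiaz*); -ar when the stem ends in a vowel (*milido*, *ope*, *omigsi*).
Since the final sound of *ohpoz* is /z/ (a voiced consonant), it takes -keg, giving *ohpozkeg*.
The final sound of *gawule* is /e/, which is a vowel, so the suffix is -ar, giving *gawulear*.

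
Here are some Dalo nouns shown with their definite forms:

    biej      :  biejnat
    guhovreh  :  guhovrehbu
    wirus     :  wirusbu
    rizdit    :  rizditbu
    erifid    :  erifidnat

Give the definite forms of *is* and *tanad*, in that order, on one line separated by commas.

isbu, tanadnat

Looking at the final consonant of each stem: -bu when the stem ends in a voiceless consonant (*guhovreh*, *wirus*, *rizdit*); -nat when the stem ends in a voiced consonant (*biej*, *erifid*).
*is*: final consonant = /s/, voiceless → -bu → *isbu*.
*tanad*: final consonant = /d/, voiced → -nat → *tanadnat*.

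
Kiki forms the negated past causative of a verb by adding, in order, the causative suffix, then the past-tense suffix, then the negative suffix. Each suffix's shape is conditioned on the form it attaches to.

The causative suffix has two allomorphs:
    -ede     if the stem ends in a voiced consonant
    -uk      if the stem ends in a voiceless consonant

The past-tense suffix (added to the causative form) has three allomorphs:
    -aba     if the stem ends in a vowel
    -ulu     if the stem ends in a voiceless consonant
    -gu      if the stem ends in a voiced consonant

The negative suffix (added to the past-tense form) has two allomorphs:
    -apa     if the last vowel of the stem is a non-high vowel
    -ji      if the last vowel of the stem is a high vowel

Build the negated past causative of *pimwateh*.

The final consonant of *pimwateh* is /h/, which is voiceless, so the causative suffix is -uk, giving *pimwatehuk*.
The final sound of the causative form *pimwatehuk* is /k/, which is a voiceless consonant, so the past-tense suffix is -ulu, giving *pimwatehukulu*.
The last vowel of the past-tense form *pimwatehukulu* is /u/, which is a high vowel, so the negative suffix is -ji, giving *pimwatehukuluji*.

pimwatehukuluji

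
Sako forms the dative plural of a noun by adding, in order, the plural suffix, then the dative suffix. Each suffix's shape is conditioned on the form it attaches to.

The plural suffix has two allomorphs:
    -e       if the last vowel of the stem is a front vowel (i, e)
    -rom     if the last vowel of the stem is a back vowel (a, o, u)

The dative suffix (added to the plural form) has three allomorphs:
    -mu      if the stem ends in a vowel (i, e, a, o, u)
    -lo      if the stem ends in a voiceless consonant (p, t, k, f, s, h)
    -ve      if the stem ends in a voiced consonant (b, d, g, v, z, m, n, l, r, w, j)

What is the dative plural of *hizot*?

hizotromve

The last vowel of *hizot* is /o/, which is a back vowel, so the plural suffix is -rom, giving *hizotrom*.
The plural form *hizotrom* — final sound /m/ (a voiced consonant) → -ve → *hizotromve*.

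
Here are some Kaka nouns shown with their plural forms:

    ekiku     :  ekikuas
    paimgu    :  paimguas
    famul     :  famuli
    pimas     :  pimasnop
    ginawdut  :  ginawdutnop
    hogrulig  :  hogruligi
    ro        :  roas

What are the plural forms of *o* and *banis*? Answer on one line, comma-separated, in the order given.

oas, banisnop

The suffix is conditioned by the final sound: -nop when the stem ends in a voiceless consonant (*pimas*, *ginawdut*); -i when the stem ends in a voiced consonant (*famul*, *hogrulig*); -as when the stem ends in a vowel (*ekiku*, *paimgu*, *ro*).
The final sound of *o* is /o/, which is a vowel, so the suffix is -as, giving *oas*.
Since the final sound of *banis* is /s/ (a voiceless consonant), it takes -nop, giving *banisnop*.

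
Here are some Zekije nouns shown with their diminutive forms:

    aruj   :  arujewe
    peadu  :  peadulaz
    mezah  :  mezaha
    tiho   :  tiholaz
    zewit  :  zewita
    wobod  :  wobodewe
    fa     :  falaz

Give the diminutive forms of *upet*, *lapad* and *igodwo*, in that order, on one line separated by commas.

upeta, lapadewe, igodwolaz

Looking at the final sound of each stem: -a when the stem ends in a voiceless consonant (*mezah*, *zewit*); -ewe when the stem ends in a voiced consonant (*aruj*, *wobod*); -laz when the stem ends in a vowel (*peadu*, *tiho*, *fa*).
*upet*: final sound = /t/, a voiceless consonant → -a → *upeta*.
*lapad* — final sound /d/ (a voiced consonant) → -ewe → *lapadewe*.
*igodwo* — final sound /o/ (a vowel) → -laz → *igodwolaz*.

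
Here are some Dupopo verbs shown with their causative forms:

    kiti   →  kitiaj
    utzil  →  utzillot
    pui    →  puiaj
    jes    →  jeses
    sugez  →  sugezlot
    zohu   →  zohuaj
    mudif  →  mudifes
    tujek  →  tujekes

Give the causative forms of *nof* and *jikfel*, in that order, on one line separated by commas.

nofes, jikfellot

Looking at the final sound of each stem: -es when the stem ends in a voiceless consonant (*jes*, *mudif*, *tujek*); -lot when the stem ends in a voiced consonant (*utzil*, *sugez*); -aj when the stem ends in a vowel (*kiti*, *pui*, *zohu*).
*nof*: final sound = /f/, a voiceless consonant → -es → *nofes*.
Since the final sound of *jikfel* is /l/ (a voiced consonant), it takes -lot, giving *jikfellot*.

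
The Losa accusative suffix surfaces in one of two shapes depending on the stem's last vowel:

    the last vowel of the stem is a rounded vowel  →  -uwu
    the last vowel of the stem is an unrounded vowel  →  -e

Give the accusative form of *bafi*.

bafie

Since the last vowel of *bafi* is /i/ (an unrounded vowel), it takes -e, giving *bafie*.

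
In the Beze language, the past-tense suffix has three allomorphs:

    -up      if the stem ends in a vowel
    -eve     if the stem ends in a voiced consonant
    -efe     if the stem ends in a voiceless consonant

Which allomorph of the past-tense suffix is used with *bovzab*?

-eve

*bovzab* — final sound /b/ (a voiced consonant) → -eve.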